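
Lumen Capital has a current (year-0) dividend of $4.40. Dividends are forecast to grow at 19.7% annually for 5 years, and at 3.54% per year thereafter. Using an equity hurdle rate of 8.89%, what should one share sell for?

$166.18

Two-stage DDM. Project D₁…D_5 at 0.197, terminal growth 0.0354, discount at r = 0.0889.
D_1 = 5.2668
D_2 = 6.3044
D_3 = 7.5463
D_4 = 9.0329
D_5 = 10.8124
Terminal value at t=5: TV = D_6/(r−g) = 11.1952/(0.0889−0.0354) = 209.2559
P₀ = 5.2668/(1+0.0889)^1 + 6.3044/(1+0.0889)^2 + 7.5463/(1+0.0889)^3 + 9.0329/(1+0.0889)^4 + 10.8124/(1+0.0889)^5 + 209.2559/(1+0.0889)^5 = 166.1769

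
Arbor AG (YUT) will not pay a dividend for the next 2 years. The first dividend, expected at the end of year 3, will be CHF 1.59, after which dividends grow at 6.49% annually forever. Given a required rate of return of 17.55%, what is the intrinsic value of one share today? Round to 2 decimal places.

CHF 10.40

Deferred-dividend DDM. At t=2 the remaining stream is a growing perpetuity with first payment D_3 = 1.59.
V_2 = D_3/(r−g) = 1.59/(0.1755−0.0649) = 14.3761
P₀ = V_2/(1+r)^2 = 14.3761/(1+0.1755)^2 = 10.4039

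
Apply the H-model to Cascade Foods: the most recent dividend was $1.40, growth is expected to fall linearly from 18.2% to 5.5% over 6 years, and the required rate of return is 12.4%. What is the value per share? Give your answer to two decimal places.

$29.14

H-model: P₀ = D₀[(1+g_L) + H(g_S−g_L)]/(r−g_L), with H = 6/2 = 3.
P₀ = 1.40 × [(1+0.055) + 3×(0.182−0.055)] / (0.124−0.055)
   = 1.40 × 1.4360 / 0.069 = 29.1362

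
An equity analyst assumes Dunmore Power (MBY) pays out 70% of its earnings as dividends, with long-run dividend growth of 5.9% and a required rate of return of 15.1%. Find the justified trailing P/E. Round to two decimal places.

Justified trailing P/E = b(1+g)/(r−g) = 0.70×(1+0.059)/(0.151−0.059) = 8.0576

8.06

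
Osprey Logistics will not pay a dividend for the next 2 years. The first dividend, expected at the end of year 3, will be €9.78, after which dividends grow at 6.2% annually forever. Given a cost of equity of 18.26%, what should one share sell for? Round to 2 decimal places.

€57.99

Deferred-dividend DDM. At t=2 the remaining stream is a growing perpetuity with first payment D_3 = 9.78.
V_2 = D_3/(r−g) = 9.78/(0.1826−0.062) = 81.0945
P₀ = V_2/(1+r)^2 = 81.0945/(1+0.1826)^2 = 57.9850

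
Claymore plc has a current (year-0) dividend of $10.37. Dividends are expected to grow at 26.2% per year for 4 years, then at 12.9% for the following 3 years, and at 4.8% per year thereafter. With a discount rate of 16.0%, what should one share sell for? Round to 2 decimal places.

$218.05

Three-stage DDM. Project D₁…D_7; terminal Gordon value at t=7 with g = 0.048; discount at r = 0.16.
D_1 = 13.0869
D_2 = 16.5157
D_3 = 20.8428
D_4 = 26.3037
D_5 = 29.6968
D_6 = 33.5277
D_7 = 37.8528
TV_7 = 39.6697/(0.16−0.048) = 354.1941
P₀ = Σ Dₜ/(1+r)ᵗ + TV_7/(1+r)^7 = 218.0541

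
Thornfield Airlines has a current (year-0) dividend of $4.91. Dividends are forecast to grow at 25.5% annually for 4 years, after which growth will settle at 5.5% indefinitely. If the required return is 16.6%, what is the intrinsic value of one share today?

Two-stage DDM. Project D₁…D_4 at 0.255, terminal growth 0.055, discount at r = 0.166.
D_1 = 6.1620
D_2 = 7.7334
D_3 = 9.7054
D_4 = 12.1803
Terminal value at t=4: TV = D_5/(r−g) = 12.8502/(0.166−0.055) = 115.7673
P₀ = 6.1620/(1+0.166)^1 + 7.7334/(1+0.166)^2 + 9.7054/(1+0.166)^3 + 12.1803/(1+0.166)^4 + 115.7673/(1+0.166)^4 = 86.3163

$86.32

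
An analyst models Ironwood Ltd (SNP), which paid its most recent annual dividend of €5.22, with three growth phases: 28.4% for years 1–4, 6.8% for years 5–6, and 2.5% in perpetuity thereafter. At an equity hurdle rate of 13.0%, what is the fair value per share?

€120.91

Three-stage DDM. Project D₁…D_6; terminal Gordon value at t=6 with g = 0.025; discount at r = 0.13.
D_1 = 6.7025
D_2 = 8.6060
D_3 = 11.0501
D_4 = 14.1883
D_5 = 15.1531
D_6 = 16.1835
TV_6 = 16.5881/(0.13−0.025) = 157.9820
P₀ = Σ Dₜ/(1+r)ᵗ + TV_6/(1+r)^6 = 120.9108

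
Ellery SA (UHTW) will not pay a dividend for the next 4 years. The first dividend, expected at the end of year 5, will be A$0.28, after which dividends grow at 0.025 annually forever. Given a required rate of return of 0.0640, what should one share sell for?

Deferred-dividend DDM. At t=4 the remaining stream is a growing perpetuity with first payment D_5 = 0.28.
V_4 = D_5/(r−g) = 0.28/(0.064−0.025) = 7.1795
P₀ = V_4/(1+r)^4 = 7.1795/(1+0.064)^4 = 5.6018

A$5.60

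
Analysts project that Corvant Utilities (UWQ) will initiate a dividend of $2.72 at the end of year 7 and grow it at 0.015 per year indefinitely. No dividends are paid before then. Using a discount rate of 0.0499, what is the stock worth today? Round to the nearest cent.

Deferred-dividend DDM. At t=6 the remaining stream is a growing perpetuity with first payment D_7 = 2.72.
V_6 = D_7/(r−g) = 2.72/(0.0499−0.015) = 77.9370
P₀ = V_6/(1+r)^6 = 77.9370/(1+0.0499)^6 = 58.1910

$58.19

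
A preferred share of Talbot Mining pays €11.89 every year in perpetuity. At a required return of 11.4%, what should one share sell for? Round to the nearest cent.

€104.30

Zero-growth DDM (perpetuity): P₀ = D/r = 11.89 / 0.114 = 104.2982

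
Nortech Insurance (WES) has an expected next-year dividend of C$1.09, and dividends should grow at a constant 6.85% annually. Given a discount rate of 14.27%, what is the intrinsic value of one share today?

Gordon growth model: P₀ = D₁/(r − g), with D₁ = 1.09 given directly.
P₀ = 1.0900 / (0.1427 − 0.0685) = 1.0900 / 0.0742 = 14.6900

C$14.69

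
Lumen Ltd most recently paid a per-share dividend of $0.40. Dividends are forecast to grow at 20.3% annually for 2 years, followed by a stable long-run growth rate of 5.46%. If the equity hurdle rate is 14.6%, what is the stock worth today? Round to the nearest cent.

Two-stage DDM. Project D₁…D_2 at 0.203, terminal growth 0.0546, discount at r = 0.146.
D_1 = 0.4812
D_2 = 0.5789
Terminal value at t=2: TV = D_3/(r−g) = 0.6105/(0.146−0.0546) = 6.6793
P₀ = 0.4812/(1+0.146)^1 + 0.5789/(1+0.146)^2 + 6.6793/(1+0.146)^2 = 5.9465

$5.95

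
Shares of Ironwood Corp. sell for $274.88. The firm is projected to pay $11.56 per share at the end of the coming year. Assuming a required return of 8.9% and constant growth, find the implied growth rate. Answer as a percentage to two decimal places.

4.69%

From P₀ = D₁/(r − g), the implied growth is g = r − D₁/P₀.
g = 0.089 − 11.56/274.88 = 0.089 − 0.04205 = 0.04695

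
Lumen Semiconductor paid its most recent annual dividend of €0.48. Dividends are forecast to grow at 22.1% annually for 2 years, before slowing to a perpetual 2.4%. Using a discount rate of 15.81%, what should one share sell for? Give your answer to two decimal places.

€5.11

Two-stage DDM. Project D₁…D_2 at 0.221, terminal growth 0.024, discount at r = 0.1581.
D_1 = 0.5861
D_2 = 0.7156
Terminal value at t=2: TV = D_3/(r−g) = 0.7328/(0.1581−0.024) = 5.4644
P₀ = 0.5861/(1+0.1581)^1 + 0.7156/(1+0.1581)^2 + 5.4644/(1+0.1581)^2 = 5.1139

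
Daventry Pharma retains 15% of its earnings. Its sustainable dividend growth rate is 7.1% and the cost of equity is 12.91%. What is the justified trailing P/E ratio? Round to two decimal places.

Payout ratio b = 1 − 0.15 = 0.85.
Justified trailing P/E = b(1+g)/(r−g) = 0.85×(1+0.071)/(0.1291−0.071) = 15.6687

15.67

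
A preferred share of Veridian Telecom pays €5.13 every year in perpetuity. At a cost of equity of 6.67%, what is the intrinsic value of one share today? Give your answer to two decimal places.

€76.91

Zero-growth DDM (perpetuity): P₀ = D/r = 5.13 / 0.0667 = 76.9115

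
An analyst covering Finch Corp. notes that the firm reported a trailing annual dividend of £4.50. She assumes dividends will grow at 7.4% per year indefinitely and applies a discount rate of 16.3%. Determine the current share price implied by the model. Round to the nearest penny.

Gordon growth model: P₀ = D₁/(r − g). D₁ = 4.50 × (1 + 0.074) = 4.8330.
P₀ = 4.8330 / (0.163 − 0.074) = 4.8330 / 0.089 = 54.3034

£54.30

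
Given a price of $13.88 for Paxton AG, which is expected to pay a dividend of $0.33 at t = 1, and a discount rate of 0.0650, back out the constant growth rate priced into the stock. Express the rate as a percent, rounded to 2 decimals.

4.12%

From P₀ = D₁/(r − g), the implied growth is g = r − D₁/P₀.
g = 0.065 − 0.33/13.88 = 0.065 − 0.02378 = 0.04122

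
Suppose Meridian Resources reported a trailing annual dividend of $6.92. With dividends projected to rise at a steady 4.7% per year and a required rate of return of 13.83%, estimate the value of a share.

Gordon growth model: P₀ = D₁/(r − g). D₁ = 6.92 × (1 + 0.047) = 7.2452.
P₀ = 7.2452 / (0.1383 − 0.047) = 7.2452 / 0.0913 = 79.3564

$79.36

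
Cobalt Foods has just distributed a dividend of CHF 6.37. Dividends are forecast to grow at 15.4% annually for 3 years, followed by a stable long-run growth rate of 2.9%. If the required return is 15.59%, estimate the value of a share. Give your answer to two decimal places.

CHF 70.45

Two-stage DDM. Project D₁…D_3 at 0.154, terminal growth 0.029, discount at r = 0.1559.
D_1 = 7.3510
D_2 = 8.4830
D_3 = 9.7894
Terminal value at t=3: TV = D_4/(r−g) = 10.0733/(0.1559−0.029) = 79.3799
P₀ = 7.3510/(1+0.1559)^1 + 8.4830/(1+0.1559)^2 + 9.7894/(1+0.1559)^3 + 79.3799/(1+0.1559)^3 = 70.4457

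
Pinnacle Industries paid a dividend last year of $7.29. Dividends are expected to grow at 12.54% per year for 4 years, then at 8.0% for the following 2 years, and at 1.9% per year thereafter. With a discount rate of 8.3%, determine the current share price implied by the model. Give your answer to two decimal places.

Three-stage DDM. Project D₁…D_6; terminal Gordon value at t=6 with g = 0.019; discount at r = 0.083.
D_1 = 8.2042
D_2 = 9.2330
D_3 = 10.3908
D_4 = 11.6938
D_5 = 12.6293
D_6 = 13.6396
TV_6 = 13.8988/(0.083−0.019) = 217.1685
P₀ = Σ Dₜ/(1+r)ᵗ + TV_6/(1+r)^6 = 183.6525

$183.65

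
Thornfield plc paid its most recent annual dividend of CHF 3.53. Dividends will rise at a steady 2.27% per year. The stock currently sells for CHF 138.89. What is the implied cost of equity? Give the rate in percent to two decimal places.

4.87%

Rearranging the constant-growth DDM: r = D₁/P₀ + g.
D₁ = 3.53 × (1 + 0.0227) = 3.6101.
r = 3.6101 / 138.89 + 0.0227 = 0.02599 + 0.0227 = 0.04869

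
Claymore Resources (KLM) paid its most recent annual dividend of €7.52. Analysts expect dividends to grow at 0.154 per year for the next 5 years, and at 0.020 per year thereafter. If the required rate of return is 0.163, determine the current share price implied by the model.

€88.33

Two-stage DDM. Project D₁…D_5 at 0.154, terminal growth 0.02, discount at r = 0.163.
D_1 = 8.6781
D_2 = 10.0145
D_3 = 11.5567
D_4 = 13.3365
D_5 = 15.3903
Terminal value at t=5: TV = D_6/(r−g) = 15.6981/(0.163−0.02) = 109.7769
P₀ = 8.6781/(1+0.163)^1 + 10.0145/(1+0.163)^2 + 11.5567/(1+0.163)^3 + 13.3365/(1+0.163)^4 + 15.3903/(1+0.163)^5 + 109.7769/(1+0.163)^5 = 88.3316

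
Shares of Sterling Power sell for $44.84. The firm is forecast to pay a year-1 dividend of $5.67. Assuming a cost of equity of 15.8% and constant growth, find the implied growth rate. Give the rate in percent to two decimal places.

3.16%

From P₀ = D₁/(r − g), the implied growth is g = r − D₁/P₀.
g = 0.158 − 5.67/44.84 = 0.158 − 0.12645 = 0.03155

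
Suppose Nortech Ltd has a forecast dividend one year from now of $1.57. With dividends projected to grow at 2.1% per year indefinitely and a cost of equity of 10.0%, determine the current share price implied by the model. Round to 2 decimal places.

Gordon growth model: P₀ = D₁/(r − g), with D₁ = 1.57 given directly.
P₀ = 1.5700 / (0.1 − 0.021) = 1.5700 / 0.079 = 19.8734

$19.87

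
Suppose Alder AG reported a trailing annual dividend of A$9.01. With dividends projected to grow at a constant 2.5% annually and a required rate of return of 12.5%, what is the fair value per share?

A$92.35

Gordon growth model: P₀ = D₁/(r − g). D₁ = 9.01 × (1 + 0.025) = 9.2352.
P₀ = 9.2352 / (0.125 − 0.025) = 9.2352 / 0.1 = 92.3525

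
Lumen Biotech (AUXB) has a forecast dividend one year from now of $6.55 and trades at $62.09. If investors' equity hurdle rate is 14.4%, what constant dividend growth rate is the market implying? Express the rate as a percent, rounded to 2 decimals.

From P₀ = D₁/(r − g), the implied growth is g = r − D₁/P₀.
g = 0.144 − 6.55/62.09 = 0.144 − 0.10549 = 0.03851

3.85%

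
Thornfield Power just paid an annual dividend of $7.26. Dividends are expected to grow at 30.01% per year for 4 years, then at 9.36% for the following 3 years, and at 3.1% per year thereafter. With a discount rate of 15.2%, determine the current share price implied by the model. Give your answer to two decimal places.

Three-stage DDM. Project D₁…D_7; terminal Gordon value at t=7 with g = 0.031; discount at r = 0.152.
D_1 = 9.4387
D_2 = 12.2713
D_3 = 15.9539
D_4 = 20.7417
D_5 = 22.6831
D_6 = 24.8062
D_7 = 27.1281
TV_7 = 27.9691/(0.152−0.031) = 231.1492
P₀ = Σ Dₜ/(1+r)ᵗ + TV_7/(1+r)^7 = 157.3677

$157.37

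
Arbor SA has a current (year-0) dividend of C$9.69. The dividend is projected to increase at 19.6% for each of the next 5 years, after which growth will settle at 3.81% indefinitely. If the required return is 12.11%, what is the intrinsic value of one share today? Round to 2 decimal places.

Two-stage DDM. Project D₁…D_5 at 0.196, terminal growth 0.0381, discount at r = 0.1211.
D_1 = 11.5892
D_2 = 13.8607
D_3 = 16.5774
D_4 = 19.8266
D_5 = 23.7126
Terminal value at t=5: TV = D_6/(r−g) = 24.6161/(0.1211−0.0381) = 296.5793
P₀ = 11.5892/(1+0.1211)^1 + 13.8607/(1+0.1211)^2 + 16.5774/(1+0.1211)^3 + 19.8266/(1+0.1211)^4 + 23.7126/(1+0.1211)^5 + 296.5793/(1+0.1211)^5 = 226.5333

C$226.53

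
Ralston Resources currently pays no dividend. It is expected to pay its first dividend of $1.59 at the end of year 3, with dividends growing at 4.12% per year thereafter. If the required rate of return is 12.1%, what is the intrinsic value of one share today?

$15.86

Deferred-dividend DDM. At t=2 the remaining stream is a growing perpetuity with first payment D_3 = 1.59.
V_2 = D_3/(r−g) = 1.59/(0.121−0.0412) = 19.9248
P₀ = V_2/(1+r)^2 = 19.9248/(1+0.121)^2 = 15.8556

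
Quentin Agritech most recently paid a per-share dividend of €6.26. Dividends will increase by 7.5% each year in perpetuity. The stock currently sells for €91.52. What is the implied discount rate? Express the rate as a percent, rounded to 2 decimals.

14.85%

Rearranging the constant-growth DDM: r = D₁/P₀ + g.
D₁ = 6.26 × (1 + 0.075) = 6.7295.
r = 6.7295 / 91.52 + 0.075 = 0.07353 + 0.075 = 0.14853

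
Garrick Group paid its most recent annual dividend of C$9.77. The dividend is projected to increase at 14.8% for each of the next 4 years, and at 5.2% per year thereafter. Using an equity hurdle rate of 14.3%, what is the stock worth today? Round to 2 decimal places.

C$154.44

Two-stage DDM. Project D₁…D_4 at 0.148, terminal growth 0.052, discount at r = 0.143.
D_1 = 11.2160
D_2 = 12.8759
D_3 = 14.7816
D_4 = 16.9692
Terminal value at t=4: TV = D_5/(r−g) = 17.8516/(0.143−0.052) = 196.1717
P₀ = 11.2160/(1+0.143)^1 + 12.8759/(1+0.143)^2 + 14.7816/(1+0.143)^3 + 16.9692/(1+0.143)^4 + 196.1717/(1+0.143)^4 = 154.4441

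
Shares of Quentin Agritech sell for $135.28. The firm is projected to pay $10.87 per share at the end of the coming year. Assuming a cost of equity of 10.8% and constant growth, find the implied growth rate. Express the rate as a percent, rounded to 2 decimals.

2.76%

From P₀ = D₁/(r − g), the implied growth is g = r − D₁/P₀.
g = 0.108 − 10.87/135.28 = 0.108 − 0.08035 = 0.02765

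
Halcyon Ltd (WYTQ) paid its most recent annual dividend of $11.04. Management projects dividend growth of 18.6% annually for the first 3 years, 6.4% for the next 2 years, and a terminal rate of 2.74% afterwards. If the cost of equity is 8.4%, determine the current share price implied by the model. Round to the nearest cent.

Three-stage DDM. Project D₁…D_5; terminal Gordon value at t=5 with g = 0.0274; discount at r = 0.084.
D_1 = 13.0934
D_2 = 15.5288
D_3 = 18.4172
D_4 = 19.5959
D_5 = 20.8500
TV_5 = 21.4213/(0.084−0.0274) = 378.4683
P₀ = Σ Dₜ/(1+r)ᵗ + TV_5/(1+r)^5 = 320.7373

$320.74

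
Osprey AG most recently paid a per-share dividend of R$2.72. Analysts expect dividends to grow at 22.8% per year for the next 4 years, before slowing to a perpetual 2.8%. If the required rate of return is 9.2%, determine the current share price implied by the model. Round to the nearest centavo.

Two-stage DDM. Project D₁…D_4 at 0.228, terminal growth 0.028, discount at r = 0.092.
D_1 = 3.3402
D_2 = 4.1017
D_3 = 5.0369
D_4 = 6.1853
Terminal value at t=4: TV = D_5/(r−g) = 6.3585/(0.092−0.028) = 99.3517
P₀ = 3.3402/(1+0.092)^1 + 4.1017/(1+0.092)^2 + 5.0369/(1+0.092)^3 + 6.1853/(1+0.092)^4 + 99.3517/(1+0.092)^4 = 84.5854

R$84.59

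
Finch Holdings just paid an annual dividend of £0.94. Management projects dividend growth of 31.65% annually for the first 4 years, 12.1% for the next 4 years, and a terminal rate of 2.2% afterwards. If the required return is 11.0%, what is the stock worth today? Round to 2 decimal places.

Three-stage DDM. Project D₁…D_8; terminal Gordon value at t=8 with g = 0.022; discount at r = 0.11.
D_1 = 1.2375
D_2 = 1.6292
D_3 = 2.1448
D_4 = 2.8237
D_5 = 3.1653
D_6 = 3.5483
D_7 = 3.9777
D_8 = 4.4590
TV_8 = 4.5571/(0.11−0.022) = 51.7848
P₀ = Σ Dₜ/(1+r)ᵗ + TV_8/(1+r)^8 = 35.9625

£35.96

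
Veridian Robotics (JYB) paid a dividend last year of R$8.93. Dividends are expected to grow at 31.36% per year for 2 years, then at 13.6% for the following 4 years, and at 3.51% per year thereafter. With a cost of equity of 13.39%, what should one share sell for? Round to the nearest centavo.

Three-stage DDM. Project D₁…D_6; terminal Gordon value at t=6 with g = 0.0351; discount at r = 0.1339.
D_1 = 11.7304
D_2 = 15.4091
D_3 = 17.5048
D_4 = 19.8854
D_5 = 22.5898
D_6 = 25.6620
TV_6 = 26.5628/(0.1339−0.0351) = 268.8540
P₀ = Σ Dₜ/(1+r)ᵗ + TV_6/(1+r)^6 = 196.9846

R$196.98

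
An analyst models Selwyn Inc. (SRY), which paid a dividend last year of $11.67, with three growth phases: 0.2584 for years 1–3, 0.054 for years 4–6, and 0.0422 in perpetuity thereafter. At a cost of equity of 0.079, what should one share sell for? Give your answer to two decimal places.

Three-stage DDM. Project D₁…D_6; terminal Gordon value at t=6 with g = 0.0422; discount at r = 0.079.
D_1 = 14.6855
D_2 = 18.4803
D_3 = 23.2556
D_4 = 24.5114
D_5 = 25.8350
D_6 = 27.2301
TV_6 = 28.3792/(0.079−0.0422) = 771.1734
P₀ = Σ Dₜ/(1+r)ᵗ + TV_6/(1+r)^6 = 589.6778

$589.68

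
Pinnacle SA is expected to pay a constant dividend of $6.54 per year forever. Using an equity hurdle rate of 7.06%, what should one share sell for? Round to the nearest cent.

$92.63

Zero-growth DDM (perpetuity): P₀ = D/r = 6.54 / 0.0706 = 92.6346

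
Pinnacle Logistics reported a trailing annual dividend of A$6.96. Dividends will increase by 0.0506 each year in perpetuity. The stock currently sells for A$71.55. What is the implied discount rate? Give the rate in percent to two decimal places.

15.28%

Rearranging the constant-growth DDM: r = D₁/P₀ + g.
D₁ = 6.96 × (1 + 0.0506) = 7.3122.
r = 7.3122 / 71.55 + 0.0506 = 0.10220 + 0.0506 = 0.15280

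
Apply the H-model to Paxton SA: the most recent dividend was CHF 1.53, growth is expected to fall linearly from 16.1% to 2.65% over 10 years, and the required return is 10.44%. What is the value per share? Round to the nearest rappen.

H-model: P₀ = D₀[(1+g_L) + H(g_S−g_L)]/(r−g_L), with H = 10/2 = 5.
P₀ = 1.53 × [(1+0.0265) + 5×(0.161−0.0265)] / (0.1044−0.0265)
   = 1.53 × 1.6990 / 0.0779 = 33.3693

CHF 33.37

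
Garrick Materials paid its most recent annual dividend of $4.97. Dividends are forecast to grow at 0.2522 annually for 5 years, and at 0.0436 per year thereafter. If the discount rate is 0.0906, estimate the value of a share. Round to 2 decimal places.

Two-stage DDM. Project D₁…D_5 at 0.2522, terminal growth 0.0436, discount at r = 0.0906.
D_1 = 6.2234
D_2 = 7.7930
D_3 = 9.7584
D_4 = 12.2194
D_5 = 15.3012
Terminal value at t=5: TV = D_6/(r−g) = 15.9683/(0.0906−0.0436) = 339.7513
P₀ = 6.2234/(1+0.0906)^1 + 7.7930/(1+0.0906)^2 + 9.7584/(1+0.0906)^3 + 12.2194/(1+0.0906)^4 + 15.3012/(1+0.0906)^5 + 339.7513/(1+0.0906)^5 = 258.5444

$258.54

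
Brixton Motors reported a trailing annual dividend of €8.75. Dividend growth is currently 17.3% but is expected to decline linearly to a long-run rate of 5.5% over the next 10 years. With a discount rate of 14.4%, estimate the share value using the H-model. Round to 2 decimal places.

€161.73

H-model: P₀ = D₀[(1+g_L) + H(g_S−g_L)]/(r−g_L), with H = 10/2 = 5.
P₀ = 8.75 × [(1+0.055) + 5×(0.173−0.055)] / (0.144−0.055)
   = 8.75 × 1.6450 / 0.089 = 161.7275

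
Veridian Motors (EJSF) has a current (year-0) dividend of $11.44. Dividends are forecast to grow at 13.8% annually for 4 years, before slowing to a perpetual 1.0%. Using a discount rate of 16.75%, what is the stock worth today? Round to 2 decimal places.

$109.16

Two-stage DDM. Project D₁…D_4 at 0.138, terminal growth 0.01, discount at r = 0.1675.
D_1 = 13.0187
D_2 = 14.8153
D_3 = 16.8598
D_4 = 19.1865
Terminal value at t=4: TV = D_5/(r−g) = 19.3783/(0.1675−0.01) = 123.0370
P₀ = 13.0187/(1+0.1675)^1 + 14.8153/(1+0.1675)^2 + 16.8598/(1+0.1675)^3 + 19.1865/(1+0.1675)^4 + 123.0370/(1+0.1675)^4 = 109.1644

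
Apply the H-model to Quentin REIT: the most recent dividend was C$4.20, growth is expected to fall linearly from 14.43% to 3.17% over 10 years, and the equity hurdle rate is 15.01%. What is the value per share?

C$56.57

H-model: P₀ = D₀[(1+g_L) + H(g_S−g_L)]/(r−g_L), with H = 10/2 = 5.
P₀ = 4.20 × [(1+0.0317) + 5×(0.1443−0.0317)] / (0.1501−0.0317)
   = 4.20 × 1.5947 / 0.1184 = 56.5688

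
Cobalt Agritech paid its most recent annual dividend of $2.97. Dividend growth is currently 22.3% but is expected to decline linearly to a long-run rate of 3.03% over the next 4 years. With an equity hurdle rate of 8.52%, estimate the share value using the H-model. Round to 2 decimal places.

$76.59

H-model: P₀ = D₀[(1+g_L) + H(g_S−g_L)]/(r−g_L), with H = 4/2 = 2.
P₀ = 2.97 × [(1+0.0303) + 2×(0.223−0.0303)] / (0.0852−0.0303)
   = 2.97 × 1.4157 / 0.0549 = 76.5870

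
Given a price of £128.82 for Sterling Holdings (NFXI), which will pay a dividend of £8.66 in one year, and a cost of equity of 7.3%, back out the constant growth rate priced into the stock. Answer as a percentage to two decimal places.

0.58%

From P₀ = D₁/(r − g), the implied growth is g = r − D₁/P₀.
g = 0.073 − 8.66/128.82 = 0.073 − 0.06723 = 0.00577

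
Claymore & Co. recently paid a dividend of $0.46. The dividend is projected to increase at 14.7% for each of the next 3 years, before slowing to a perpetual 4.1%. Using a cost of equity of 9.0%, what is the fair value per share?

$12.92

Two-stage DDM. Project D₁…D_3 at 0.147, terminal growth 0.041, discount at r = 0.09.
D_1 = 0.5276
D_2 = 0.6052
D_3 = 0.6941
Terminal value at t=3: TV = D_4/(r−g) = 0.7226/(0.09−0.041) = 14.7470
P₀ = 0.5276/(1+0.09)^1 + 0.6052/(1+0.09)^2 + 0.6941/(1+0.09)^3 + 14.7470/(1+0.09)^3 = 12.9168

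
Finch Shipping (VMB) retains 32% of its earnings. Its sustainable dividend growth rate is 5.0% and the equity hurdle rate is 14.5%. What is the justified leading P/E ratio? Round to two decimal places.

Payout ratio b = 1 − 0.32 = 0.68.
Justified leading P/E = b/(r−g) = 0.68/(0.145−0.05) = 7.1579

7.16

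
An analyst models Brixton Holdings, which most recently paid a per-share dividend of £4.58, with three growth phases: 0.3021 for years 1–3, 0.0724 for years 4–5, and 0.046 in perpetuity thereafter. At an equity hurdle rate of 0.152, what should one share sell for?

£86.09

Three-stage DDM. Project D₁…D_5; terminal Gordon value at t=5 with g = 0.046; discount at r = 0.152.
D_1 = 5.9636
D_2 = 7.7652
D_3 = 10.1111
D_4 = 10.8431
D_5 = 11.6282
TV_5 = 12.1631/(0.152−0.046) = 114.7461
P₀ = Σ Dₜ/(1+r)ᵗ + TV_5/(1+r)^5 = 86.0852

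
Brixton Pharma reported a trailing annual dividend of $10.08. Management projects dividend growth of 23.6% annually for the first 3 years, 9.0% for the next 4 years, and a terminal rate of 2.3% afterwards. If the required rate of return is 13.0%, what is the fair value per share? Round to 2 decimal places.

$193.72

Three-stage DDM. Project D₁…D_7; terminal Gordon value at t=7 with g = 0.023; discount at r = 0.13.
D_1 = 12.4589
D_2 = 15.3992
D_3 = 19.0334
D_4 = 20.7464
D_5 = 22.6136
D_6 = 24.6488
D_7 = 26.8672
TV_7 = 27.4851/(0.13−0.023) = 256.8702
P₀ = Σ Dₜ/(1+r)ᵗ + TV_7/(1+r)^7 = 193.7192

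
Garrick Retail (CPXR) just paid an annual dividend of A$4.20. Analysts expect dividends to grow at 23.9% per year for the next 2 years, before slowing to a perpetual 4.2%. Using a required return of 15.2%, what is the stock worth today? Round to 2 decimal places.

Two-stage DDM. Project D₁…D_2 at 0.239, terminal growth 0.042, discount at r = 0.152.
D_1 = 5.2038
D_2 = 6.4475
Terminal value at t=2: TV = D_3/(r−g) = 6.7183/(0.152−0.042) = 61.0755
P₀ = 5.2038/(1+0.152)^1 + 6.4475/(1+0.152)^2 + 61.0755/(1+0.152)^2 = 55.3971

A$55.40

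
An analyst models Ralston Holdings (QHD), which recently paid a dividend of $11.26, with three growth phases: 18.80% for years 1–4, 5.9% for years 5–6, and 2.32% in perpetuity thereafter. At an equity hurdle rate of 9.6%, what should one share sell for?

Three-stage DDM. Project D₁…D_6; terminal Gordon value at t=6 with g = 0.0232; discount at r = 0.096.
D_1 = 13.3769
D_2 = 15.8917
D_3 = 18.8794
D_4 = 22.4287
D_5 = 23.7520
D_6 = 25.1534
TV_6 = 25.7369/(0.096−0.0232) = 353.5291
P₀ = Σ Dₜ/(1+r)ᵗ + TV_6/(1+r)^6 = 288.8184

$288.82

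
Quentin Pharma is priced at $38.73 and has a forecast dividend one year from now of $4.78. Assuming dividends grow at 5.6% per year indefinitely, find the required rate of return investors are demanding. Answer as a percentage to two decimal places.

Rearranging the constant-growth DDM: r = D₁/P₀ + g.
r = 4.7800 / 38.73 + 0.056 = 0.12342 + 0.056 = 0.17942

17.94%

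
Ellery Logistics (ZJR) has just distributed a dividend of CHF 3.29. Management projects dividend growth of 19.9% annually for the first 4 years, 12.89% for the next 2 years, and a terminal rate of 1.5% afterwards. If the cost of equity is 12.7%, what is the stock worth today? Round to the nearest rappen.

CHF 62.18

Three-stage DDM. Project D₁…D_6; terminal Gordon value at t=6 with g = 0.015; discount at r = 0.127.
D_1 = 3.9447
D_2 = 4.7297
D_3 = 5.6709
D_4 = 6.7994
D_5 = 7.6759
D_6 = 8.6653
TV_6 = 8.7953/(0.127−0.015) = 78.5293
P₀ = Σ Dₜ/(1+r)ᵗ + TV_6/(1+r)^6 = 62.1769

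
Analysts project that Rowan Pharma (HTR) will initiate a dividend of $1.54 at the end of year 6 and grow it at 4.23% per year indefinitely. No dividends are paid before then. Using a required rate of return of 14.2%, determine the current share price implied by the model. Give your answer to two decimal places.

$7.95

Deferred-dividend DDM. At t=5 the remaining stream is a growing perpetuity with first payment D_6 = 1.54.
V_5 = D_6/(r−g) = 1.54/(0.142−0.0423) = 15.4463
P₀ = V_5/(1+r)^5 = 15.4463/(1+0.142)^5 = 7.9523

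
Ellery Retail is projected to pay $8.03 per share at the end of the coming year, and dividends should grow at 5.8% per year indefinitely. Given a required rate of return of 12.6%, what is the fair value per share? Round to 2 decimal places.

Gordon growth model: P₀ = D₁/(r − g), with D₁ = 8.03 given directly.
P₀ = 8.0300 / (0.126 − 0.058) = 8.0300 / 0.068 = 118.0882

$118.09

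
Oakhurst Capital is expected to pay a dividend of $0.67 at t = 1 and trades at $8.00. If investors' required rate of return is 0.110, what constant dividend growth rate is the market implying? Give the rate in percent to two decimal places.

From P₀ = D₁/(r − g), the implied growth is g = r − D₁/P₀.
g = 0.11 − 0.67/8.00 = 0.11 − 0.08375 = 0.02625

2.62%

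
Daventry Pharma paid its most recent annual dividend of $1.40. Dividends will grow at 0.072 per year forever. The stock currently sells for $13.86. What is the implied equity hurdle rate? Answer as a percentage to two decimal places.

18.03%

Rearranging the constant-growth DDM: r = D₁/P₀ + g.
D₁ = 1.40 × (1 + 0.072) = 1.5008.
r = 1.5008 / 13.86 + 0.072 = 0.10828 + 0.072 = 0.18028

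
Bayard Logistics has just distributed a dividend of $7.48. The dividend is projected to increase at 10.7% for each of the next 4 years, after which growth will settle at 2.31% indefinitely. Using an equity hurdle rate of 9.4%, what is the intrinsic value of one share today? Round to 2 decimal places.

Two-stage DDM. Project D₁…D_4 at 0.107, terminal growth 0.0231, discount at r = 0.094.
D_1 = 8.2804
D_2 = 9.1664
D_3 = 10.1472
D_4 = 11.2329
Terminal value at t=4: TV = D_5/(r−g) = 11.4924/(0.094−0.0231) = 162.0929
P₀ = 8.2804/(1+0.094)^1 + 9.1664/(1+0.094)^2 + 10.1472/(1+0.094)^3 + 11.2329/(1+0.094)^4 + 162.0929/(1+0.094)^4 = 143.9799

$143.98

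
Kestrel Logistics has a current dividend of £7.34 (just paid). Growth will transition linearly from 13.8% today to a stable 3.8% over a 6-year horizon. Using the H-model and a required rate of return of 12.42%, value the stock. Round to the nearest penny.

H-model: P₀ = D₀[(1+g_L) + H(g_S−g_L)]/(r−g_L), with H = 6/2 = 3.
P₀ = 7.34 × [(1+0.038) + 3×(0.138−0.038)] / (0.1242−0.038)
   = 7.34 × 1.3380 / 0.0862 = 113.9318

£113.93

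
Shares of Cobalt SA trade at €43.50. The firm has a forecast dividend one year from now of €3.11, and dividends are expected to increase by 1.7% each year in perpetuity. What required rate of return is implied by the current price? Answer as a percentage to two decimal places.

Rearranging the constant-growth DDM: r = D₁/P₀ + g.
r = 3.1100 / 43.50 + 0.017 = 0.07149 + 0.017 = 0.08849

8.85%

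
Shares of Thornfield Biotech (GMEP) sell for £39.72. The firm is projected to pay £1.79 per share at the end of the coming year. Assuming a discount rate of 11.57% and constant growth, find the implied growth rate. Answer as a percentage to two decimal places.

7.06%

From P₀ = D₁/(r − g), the implied growth is g = r − D₁/P₀.
g = 0.1157 − 1.79/39.72 = 0.1157 − 0.04507 = 0.07063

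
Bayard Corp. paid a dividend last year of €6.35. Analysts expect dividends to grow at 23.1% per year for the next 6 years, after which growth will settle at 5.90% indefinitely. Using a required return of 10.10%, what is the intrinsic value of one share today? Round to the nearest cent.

Two-stage DDM. Project D₁…D_6 at 0.231, terminal growth 0.059, discount at r = 0.101.
D_1 = 7.8169
D_2 = 9.6225
D_3 = 11.8453
D_4 = 14.5816
D_5 = 17.9500
D_6 = 22.0964
Terminal value at t=6: TV = D_7/(r−g) = 23.4001/(0.101−0.059) = 557.1456
P₀ = 7.8169/(1+0.101)^1 + 9.6225/(1+0.101)^2 + 11.8453/(1+0.101)^3 + 14.5816/(1+0.101)^4 + 17.9500/(1+0.101)^5 + 22.0964/(1+0.101)^6 + 557.1456/(1+0.101)^6 = 370.1208

€370.12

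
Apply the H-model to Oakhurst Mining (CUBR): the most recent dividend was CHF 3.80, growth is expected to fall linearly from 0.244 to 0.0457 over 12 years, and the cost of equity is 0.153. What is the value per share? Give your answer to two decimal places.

H-model: P₀ = D₀[(1+g_L) + H(g_S−g_L)]/(r−g_L), with H = 12/2 = 6.
P₀ = 3.80 × [(1+0.0457) + 6×(0.244−0.0457)] / (0.153−0.0457)
   = 3.80 × 2.2355 / 0.1073 = 79.1696

CHF 79.17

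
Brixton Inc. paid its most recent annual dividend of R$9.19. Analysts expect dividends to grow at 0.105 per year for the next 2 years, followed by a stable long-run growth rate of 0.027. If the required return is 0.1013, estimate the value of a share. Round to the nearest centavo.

R$146.36

Two-stage DDM. Project D₁…D_2 at 0.105, terminal growth 0.027, discount at r = 0.1013.
D_1 = 10.1549
D_2 = 11.2212
Terminal value at t=2: TV = D_3/(r−g) = 11.5242/(0.1013−0.027) = 155.1035
P₀ = 10.1549/(1+0.1013)^1 + 11.2212/(1+0.1013)^2 + 155.1035/(1+0.1013)^2 = 146.3550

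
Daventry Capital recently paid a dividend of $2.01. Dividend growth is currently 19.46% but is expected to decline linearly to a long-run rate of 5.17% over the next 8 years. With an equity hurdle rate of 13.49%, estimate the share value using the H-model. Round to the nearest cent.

H-model: P₀ = D₀[(1+g_L) + H(g_S−g_L)]/(r−g_L), with H = 8/2 = 4.
P₀ = 2.01 × [(1+0.0517) + 4×(0.1946−0.0517)] / (0.1349−0.0517)
   = 2.01 × 1.6233 / 0.0832 = 39.2167

$39.22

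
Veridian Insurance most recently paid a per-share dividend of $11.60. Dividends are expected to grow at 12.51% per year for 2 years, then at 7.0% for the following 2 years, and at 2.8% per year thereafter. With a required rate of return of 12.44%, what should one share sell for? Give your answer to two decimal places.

Three-stage DDM. Project D₁…D_4; terminal Gordon value at t=4 with g = 0.028; discount at r = 0.1244.
D_1 = 13.0512
D_2 = 14.6839
D_3 = 15.7117
D_4 = 16.8116
TV_4 = 17.2823/(0.1244−0.028) = 179.2767
P₀ = Σ Dₜ/(1+r)ᵗ + TV_4/(1+r)^4 = 156.9526

$156.95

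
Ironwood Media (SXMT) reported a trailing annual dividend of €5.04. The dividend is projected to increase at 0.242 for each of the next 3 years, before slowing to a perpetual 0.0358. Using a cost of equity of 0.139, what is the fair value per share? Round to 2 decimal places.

Two-stage DDM. Project D₁…D_3 at 0.242, terminal growth 0.0358, discount at r = 0.139.
D_1 = 6.2597
D_2 = 7.7745
D_3 = 9.6560
Terminal value at t=3: TV = D_4/(r−g) = 10.0016/(0.139−0.0358) = 96.9151
P₀ = 6.2597/(1+0.139)^1 + 7.7745/(1+0.139)^2 + 9.6560/(1+0.139)^3 + 96.9151/(1+0.139)^3 = 83.6106

€83.61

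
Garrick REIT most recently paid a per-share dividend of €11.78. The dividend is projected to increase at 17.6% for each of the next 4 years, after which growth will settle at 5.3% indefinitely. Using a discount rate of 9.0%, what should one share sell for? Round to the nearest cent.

Two-stage DDM. Project D₁…D_4 at 0.176, terminal growth 0.053, discount at r = 0.09.
D_1 = 13.8533
D_2 = 16.2915
D_3 = 19.1588
D_4 = 22.5307
Terminal value at t=4: TV = D_5/(r−g) = 23.7248/(0.09−0.053) = 641.2114
P₀ = 13.8533/(1+0.09)^1 + 16.2915/(1+0.09)^2 + 19.1588/(1+0.09)^3 + 22.5307/(1+0.09)^4 + 641.2114/(1+0.09)^4 = 511.4273

€511.43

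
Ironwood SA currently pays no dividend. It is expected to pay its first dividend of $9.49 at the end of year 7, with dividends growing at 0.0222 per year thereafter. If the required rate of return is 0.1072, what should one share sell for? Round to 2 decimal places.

$60.60

Deferred-dividend DDM. At t=6 the remaining stream is a growing perpetuity with first payment D_7 = 9.49.
V_6 = D_7/(r−g) = 9.49/(0.1072−0.0222) = 111.6471
P₀ = V_6/(1+r)^6 = 111.6471/(1+0.1072)^6 = 60.6025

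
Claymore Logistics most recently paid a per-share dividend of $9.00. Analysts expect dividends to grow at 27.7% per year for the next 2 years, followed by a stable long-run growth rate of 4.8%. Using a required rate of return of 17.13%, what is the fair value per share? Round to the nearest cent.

Two-stage DDM. Project D₁…D_2 at 0.277, terminal growth 0.048, discount at r = 0.1713.
D_1 = 11.4930
D_2 = 14.6766
Terminal value at t=2: TV = D_3/(r−g) = 15.3810/(0.1713−0.048) = 124.7448
P₀ = 11.4930/(1+0.1713)^1 + 14.6766/(1+0.1713)^2 + 124.7448/(1+0.1713)^2 = 111.4354

$111.44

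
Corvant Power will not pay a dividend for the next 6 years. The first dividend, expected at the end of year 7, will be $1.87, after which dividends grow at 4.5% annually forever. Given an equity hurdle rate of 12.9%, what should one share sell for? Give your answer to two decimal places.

$10.75

Deferred-dividend DDM. At t=6 the remaining stream is a growing perpetuity with first payment D_7 = 1.87.
V_6 = D_7/(r−g) = 1.87/(0.129−0.045) = 22.2619
P₀ = V_6/(1+r)^6 = 22.2619/(1+0.129)^6 = 10.7498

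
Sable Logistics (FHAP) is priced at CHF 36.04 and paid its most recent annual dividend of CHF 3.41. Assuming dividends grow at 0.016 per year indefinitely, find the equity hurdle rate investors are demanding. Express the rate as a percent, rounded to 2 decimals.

11.21%

Rearranging the constant-growth DDM: r = D₁/P₀ + g.
D₁ = 3.41 × (1 + 0.016) = 3.4646.
r = 3.4646 / 36.04 + 0.016 = 0.09613 + 0.016 = 0.11213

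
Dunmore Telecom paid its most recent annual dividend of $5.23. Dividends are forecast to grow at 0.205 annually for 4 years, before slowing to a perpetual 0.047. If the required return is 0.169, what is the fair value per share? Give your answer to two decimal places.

$73.25

Two-stage DDM. Project D₁…D_4 at 0.205, terminal growth 0.047, discount at r = 0.169.
D_1 = 6.3022
D_2 = 7.5941
D_3 = 9.1509
D_4 = 11.0268
Terminal value at t=4: TV = D_5/(r−g) = 11.5451/(0.169−0.047) = 94.6317
P₀ = 6.3022/(1+0.169)^1 + 7.5941/(1+0.169)^2 + 9.1509/(1+0.169)^3 + 11.0268/(1+0.169)^4 + 94.6317/(1+0.169)^4 = 73.2542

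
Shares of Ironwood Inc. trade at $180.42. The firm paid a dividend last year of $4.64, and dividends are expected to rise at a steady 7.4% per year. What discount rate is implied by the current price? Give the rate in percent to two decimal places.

10.16%

Rearranging the constant-growth DDM: r = D₁/P₀ + g.
D₁ = 4.64 × (1 + 0.074) = 4.9834.
r = 4.9834 / 180.42 + 0.074 = 0.02762 + 0.074 = 0.10162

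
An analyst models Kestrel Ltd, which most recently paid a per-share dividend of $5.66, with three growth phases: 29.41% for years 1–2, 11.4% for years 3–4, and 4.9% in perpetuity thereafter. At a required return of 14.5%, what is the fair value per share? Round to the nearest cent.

Three-stage DDM. Project D₁…D_4; terminal Gordon value at t=4 with g = 0.049; discount at r = 0.145.
D_1 = 7.3246
D_2 = 9.4788
D_3 = 10.5594
D_4 = 11.7631
TV_4 = 12.3395/(0.145−0.049) = 128.5366
P₀ = Σ Dₜ/(1+r)ᵗ + TV_4/(1+r)^4 = 102.2886

$102.29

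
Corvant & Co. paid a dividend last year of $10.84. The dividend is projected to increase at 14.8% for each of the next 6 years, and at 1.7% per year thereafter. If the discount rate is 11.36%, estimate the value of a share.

Two-stage DDM. Project D₁…D_6 at 0.148, terminal growth 0.017, discount at r = 0.1136.
D_1 = 12.4443
D_2 = 14.2861
D_3 = 16.4004
D_4 = 18.8277
D_5 = 21.6142
D_6 = 24.8131
Terminal value at t=6: TV = D_7/(r−g) = 25.2349/(0.1136−0.017) = 261.2308
P₀ = 12.4443/(1+0.1136)^1 + 14.2861/(1+0.1136)^2 + 16.4004/(1+0.1136)^3 + 18.8277/(1+0.1136)^4 + 21.6142/(1+0.1136)^5 + 24.8131/(1+0.1136)^6 + 261.2308/(1+0.1136)^6 = 209.4229

$209.42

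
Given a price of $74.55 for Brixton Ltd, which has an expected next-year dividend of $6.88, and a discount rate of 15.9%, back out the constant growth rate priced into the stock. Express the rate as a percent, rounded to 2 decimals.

6.67%

From P₀ = D₁/(r − g), the implied growth is g = r − D₁/P₀.
g = 0.159 − 6.88/74.55 = 0.159 − 0.09229 = 0.06671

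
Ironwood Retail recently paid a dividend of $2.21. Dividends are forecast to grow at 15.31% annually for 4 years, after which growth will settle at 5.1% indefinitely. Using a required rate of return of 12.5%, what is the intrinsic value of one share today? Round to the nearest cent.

$44.05

Two-stage DDM. Project D₁…D_4 at 0.1531, terminal growth 0.051, discount at r = 0.125.
D_1 = 2.5484
D_2 = 2.9385
D_3 = 3.3884
D_4 = 3.9072
Terminal value at t=4: TV = D_5/(r−g) = 4.1064/(0.125−0.051) = 55.4921
P₀ = 2.5484/(1+0.125)^1 + 2.9385/(1+0.125)^2 + 3.3884/(1+0.125)^3 + 3.9072/(1+0.125)^4 + 55.4921/(1+0.125)^4 = 44.0494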